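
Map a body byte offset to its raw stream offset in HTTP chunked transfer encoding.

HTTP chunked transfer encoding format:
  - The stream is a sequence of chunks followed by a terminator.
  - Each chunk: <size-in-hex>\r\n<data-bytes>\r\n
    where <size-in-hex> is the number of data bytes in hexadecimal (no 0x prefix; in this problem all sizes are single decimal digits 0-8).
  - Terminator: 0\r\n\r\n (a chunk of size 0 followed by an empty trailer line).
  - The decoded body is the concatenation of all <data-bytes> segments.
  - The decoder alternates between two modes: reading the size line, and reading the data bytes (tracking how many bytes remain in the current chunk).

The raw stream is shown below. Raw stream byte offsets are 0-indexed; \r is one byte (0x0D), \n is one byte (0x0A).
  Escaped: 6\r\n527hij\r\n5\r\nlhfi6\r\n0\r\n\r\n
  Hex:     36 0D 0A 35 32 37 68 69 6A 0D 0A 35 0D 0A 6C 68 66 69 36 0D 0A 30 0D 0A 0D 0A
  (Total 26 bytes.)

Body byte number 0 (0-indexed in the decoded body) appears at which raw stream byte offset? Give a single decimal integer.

Answer: 3

Derivation:
Chunk 1: stream[0..1]='6' size=0x6=6, data at stream[3..9]='527hij' -> body[0..6], body so far='527hij'
Chunk 2: stream[11..12]='5' size=0x5=5, data at stream[14..19]='lhfi6' -> body[6..11], body so far='527hijlhfi6'
Chunk 3: stream[21..22]='0' size=0 (terminator). Final body='527hijlhfi6' (11 bytes)
Body byte 0 at stream offset 3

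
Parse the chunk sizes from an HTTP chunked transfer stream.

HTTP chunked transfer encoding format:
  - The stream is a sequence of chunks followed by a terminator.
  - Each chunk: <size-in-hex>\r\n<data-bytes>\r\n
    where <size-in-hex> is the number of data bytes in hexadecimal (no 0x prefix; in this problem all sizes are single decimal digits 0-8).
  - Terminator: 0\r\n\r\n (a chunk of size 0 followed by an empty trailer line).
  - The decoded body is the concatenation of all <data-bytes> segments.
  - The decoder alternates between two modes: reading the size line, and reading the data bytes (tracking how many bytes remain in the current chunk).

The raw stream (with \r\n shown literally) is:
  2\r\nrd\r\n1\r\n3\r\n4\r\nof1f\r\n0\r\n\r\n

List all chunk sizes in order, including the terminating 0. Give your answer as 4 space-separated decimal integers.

Chunk 1: stream[0..1]='2' size=0x2=2, data at stream[3..5]='rd' -> body[0..2], body so far='rd'
Chunk 2: stream[7..8]='1' size=0x1=1, data at stream[10..11]='3' -> body[2..3], body so far='rd3'
Chunk 3: stream[13..14]='4' size=0x4=4, data at stream[16..20]='of1f' -> body[3..7], body so far='rd3of1f'
Chunk 4: stream[22..23]='0' size=0 (terminator). Final body='rd3of1f' (7 bytes)

Answer: 2 1 4 0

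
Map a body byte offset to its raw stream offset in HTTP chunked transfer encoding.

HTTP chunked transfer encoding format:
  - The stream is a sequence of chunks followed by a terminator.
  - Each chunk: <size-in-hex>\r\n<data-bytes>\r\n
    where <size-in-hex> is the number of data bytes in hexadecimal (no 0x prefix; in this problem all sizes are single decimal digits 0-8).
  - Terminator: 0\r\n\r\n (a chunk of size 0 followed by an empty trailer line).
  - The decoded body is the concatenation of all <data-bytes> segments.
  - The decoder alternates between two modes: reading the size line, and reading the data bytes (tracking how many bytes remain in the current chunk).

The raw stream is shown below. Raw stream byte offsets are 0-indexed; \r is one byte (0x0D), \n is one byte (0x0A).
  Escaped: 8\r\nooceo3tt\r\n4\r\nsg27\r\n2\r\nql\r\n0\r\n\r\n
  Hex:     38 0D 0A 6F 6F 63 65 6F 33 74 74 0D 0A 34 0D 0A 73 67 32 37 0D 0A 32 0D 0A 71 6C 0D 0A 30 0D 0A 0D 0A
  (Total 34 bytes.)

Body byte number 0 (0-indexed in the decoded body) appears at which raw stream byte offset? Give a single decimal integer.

Chunk 1: stream[0..1]='8' size=0x8=8, data at stream[3..11]='ooceo3tt' -> body[0..8], body so far='ooceo3tt'
Chunk 2: stream[13..14]='4' size=0x4=4, data at stream[16..20]='sg27' -> body[8..12], body so far='ooceo3ttsg27'
Chunk 3: stream[22..23]='2' size=0x2=2, data at stream[25..27]='ql' -> body[12..14], body so far='ooceo3ttsg27ql'
Chunk 4: stream[29..30]='0' size=0 (terminator). Final body='ooceo3ttsg27ql' (14 bytes)
Body byte 0 at stream offset 3

Answer: 3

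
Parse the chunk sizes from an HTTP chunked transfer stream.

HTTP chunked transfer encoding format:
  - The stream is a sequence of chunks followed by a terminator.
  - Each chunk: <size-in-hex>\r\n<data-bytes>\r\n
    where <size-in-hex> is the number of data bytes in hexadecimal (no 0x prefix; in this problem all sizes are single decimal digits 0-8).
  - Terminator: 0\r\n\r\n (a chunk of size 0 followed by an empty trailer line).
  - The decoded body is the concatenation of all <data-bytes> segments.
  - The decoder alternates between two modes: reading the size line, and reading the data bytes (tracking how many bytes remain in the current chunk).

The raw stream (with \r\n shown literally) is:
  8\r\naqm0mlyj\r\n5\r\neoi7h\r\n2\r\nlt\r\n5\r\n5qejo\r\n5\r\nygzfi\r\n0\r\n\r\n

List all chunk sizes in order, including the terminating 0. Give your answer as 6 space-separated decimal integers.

Answer: 8 5 2 5 5 0

Derivation:
Chunk 1: stream[0..1]='8' size=0x8=8, data at stream[3..11]='aqm0mlyj' -> body[0..8], body so far='aqm0mlyj'
Chunk 2: stream[13..14]='5' size=0x5=5, data at stream[16..21]='eoi7h' -> body[8..13], body so far='aqm0mlyjeoi7h'
Chunk 3: stream[23..24]='2' size=0x2=2, data at stream[26..28]='lt' -> body[13..15], body so far='aqm0mlyjeoi7hlt'
Chunk 4: stream[30..31]='5' size=0x5=5, data at stream[33..38]='5qejo' -> body[15..20], body so far='aqm0mlyjeoi7hlt5qejo'
Chunk 5: stream[40..41]='5' size=0x5=5, data at stream[43..48]='ygzfi' -> body[20..25], body so far='aqm0mlyjeoi7hlt5qejoygzfi'
Chunk 6: stream[50..51]='0' size=0 (terminator). Final body='aqm0mlyjeoi7hlt5qejoygzfi' (25 bytes)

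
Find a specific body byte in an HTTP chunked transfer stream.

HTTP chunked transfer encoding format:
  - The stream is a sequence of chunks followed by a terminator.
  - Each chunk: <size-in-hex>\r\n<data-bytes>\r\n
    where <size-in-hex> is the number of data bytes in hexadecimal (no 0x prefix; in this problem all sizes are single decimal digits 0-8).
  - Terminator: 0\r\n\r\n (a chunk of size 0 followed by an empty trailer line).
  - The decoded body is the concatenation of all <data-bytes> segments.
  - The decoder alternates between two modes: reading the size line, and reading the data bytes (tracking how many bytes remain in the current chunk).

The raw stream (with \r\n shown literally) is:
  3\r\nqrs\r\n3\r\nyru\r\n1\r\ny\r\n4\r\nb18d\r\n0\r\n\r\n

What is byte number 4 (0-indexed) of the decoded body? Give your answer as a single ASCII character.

Answer: r

Derivation:
Chunk 1: stream[0..1]='3' size=0x3=3, data at stream[3..6]='qrs' -> body[0..3], body so far='qrs'
Chunk 2: stream[8..9]='3' size=0x3=3, data at stream[11..14]='yru' -> body[3..6], body so far='qrsyru'
Chunk 3: stream[16..17]='1' size=0x1=1, data at stream[19..20]='y' -> body[6..7], body so far='qrsyruy'
Chunk 4: stream[22..23]='4' size=0x4=4, data at stream[25..29]='b18d' -> body[7..11], body so far='qrsyruyb18d'
Chunk 5: stream[31..32]='0' size=0 (terminator). Final body='qrsyruyb18d' (11 bytes)
Body byte 4 = 'r'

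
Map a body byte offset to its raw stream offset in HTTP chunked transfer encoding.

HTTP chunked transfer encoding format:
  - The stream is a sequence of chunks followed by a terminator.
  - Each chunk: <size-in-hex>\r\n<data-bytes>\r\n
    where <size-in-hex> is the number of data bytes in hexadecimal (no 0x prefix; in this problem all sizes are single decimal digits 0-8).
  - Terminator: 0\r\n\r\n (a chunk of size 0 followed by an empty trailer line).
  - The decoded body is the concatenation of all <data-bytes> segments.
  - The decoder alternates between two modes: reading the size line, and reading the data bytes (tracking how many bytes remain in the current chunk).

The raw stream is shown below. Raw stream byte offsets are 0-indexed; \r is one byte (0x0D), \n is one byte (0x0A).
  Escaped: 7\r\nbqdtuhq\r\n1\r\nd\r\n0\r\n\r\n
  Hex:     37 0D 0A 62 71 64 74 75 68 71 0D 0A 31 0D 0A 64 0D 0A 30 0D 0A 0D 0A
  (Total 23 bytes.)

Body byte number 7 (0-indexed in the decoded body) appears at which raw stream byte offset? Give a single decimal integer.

Chunk 1: stream[0..1]='7' size=0x7=7, data at stream[3..10]='bqdtuhq' -> body[0..7], body so far='bqdtuhq'
Chunk 2: stream[12..13]='1' size=0x1=1, data at stream[15..16]='d' -> body[7..8], body so far='bqdtuhqd'
Chunk 3: stream[18..19]='0' size=0 (terminator). Final body='bqdtuhqd' (8 bytes)
Body byte 7 at stream offset 15

Answer: 15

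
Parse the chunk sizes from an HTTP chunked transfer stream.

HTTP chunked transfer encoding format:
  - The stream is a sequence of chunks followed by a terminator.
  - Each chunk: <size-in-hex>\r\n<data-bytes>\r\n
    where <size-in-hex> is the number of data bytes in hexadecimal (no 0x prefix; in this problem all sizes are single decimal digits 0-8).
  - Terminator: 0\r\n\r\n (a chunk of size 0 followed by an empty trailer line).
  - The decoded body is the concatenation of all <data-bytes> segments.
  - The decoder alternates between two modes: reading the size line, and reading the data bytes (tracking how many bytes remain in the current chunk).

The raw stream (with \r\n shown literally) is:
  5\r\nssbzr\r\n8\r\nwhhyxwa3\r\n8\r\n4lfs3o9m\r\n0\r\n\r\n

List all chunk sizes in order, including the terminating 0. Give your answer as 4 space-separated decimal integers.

Answer: 5 8 8 0

Derivation:
Chunk 1: stream[0..1]='5' size=0x5=5, data at stream[3..8]='ssbzr' -> body[0..5], body so far='ssbzr'
Chunk 2: stream[10..11]='8' size=0x8=8, data at stream[13..21]='whhyxwa3' -> body[5..13], body so far='ssbzrwhhyxwa3'
Chunk 3: stream[23..24]='8' size=0x8=8, data at stream[26..34]='4lfs3o9m' -> body[13..21], body so far='ssbzrwhhyxwa34lfs3o9m'
Chunk 4: stream[36..37]='0' size=0 (terminator). Final body='ssbzrwhhyxwa34lfs3o9m' (21 bytes)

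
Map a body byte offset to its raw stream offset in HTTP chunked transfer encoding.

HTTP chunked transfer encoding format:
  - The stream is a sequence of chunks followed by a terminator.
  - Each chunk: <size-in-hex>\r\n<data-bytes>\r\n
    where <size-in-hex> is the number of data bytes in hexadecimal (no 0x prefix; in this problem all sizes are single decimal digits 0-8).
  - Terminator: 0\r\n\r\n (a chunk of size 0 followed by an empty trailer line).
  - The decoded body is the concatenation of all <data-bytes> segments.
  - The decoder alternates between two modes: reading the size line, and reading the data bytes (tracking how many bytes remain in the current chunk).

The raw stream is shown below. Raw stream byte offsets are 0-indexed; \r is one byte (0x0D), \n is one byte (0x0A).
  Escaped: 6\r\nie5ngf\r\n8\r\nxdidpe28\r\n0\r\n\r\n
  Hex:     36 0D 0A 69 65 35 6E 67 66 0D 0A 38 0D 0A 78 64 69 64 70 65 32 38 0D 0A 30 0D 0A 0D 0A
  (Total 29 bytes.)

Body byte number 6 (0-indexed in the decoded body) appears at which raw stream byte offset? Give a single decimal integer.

Chunk 1: stream[0..1]='6' size=0x6=6, data at stream[3..9]='ie5ngf' -> body[0..6], body so far='ie5ngf'
Chunk 2: stream[11..12]='8' size=0x8=8, data at stream[14..22]='xdidpe28' -> body[6..14], body so far='ie5ngfxdidpe28'
Chunk 3: stream[24..25]='0' size=0 (terminator). Final body='ie5ngfxdidpe28' (14 bytes)
Body byte 6 at stream offset 14

Answer: 14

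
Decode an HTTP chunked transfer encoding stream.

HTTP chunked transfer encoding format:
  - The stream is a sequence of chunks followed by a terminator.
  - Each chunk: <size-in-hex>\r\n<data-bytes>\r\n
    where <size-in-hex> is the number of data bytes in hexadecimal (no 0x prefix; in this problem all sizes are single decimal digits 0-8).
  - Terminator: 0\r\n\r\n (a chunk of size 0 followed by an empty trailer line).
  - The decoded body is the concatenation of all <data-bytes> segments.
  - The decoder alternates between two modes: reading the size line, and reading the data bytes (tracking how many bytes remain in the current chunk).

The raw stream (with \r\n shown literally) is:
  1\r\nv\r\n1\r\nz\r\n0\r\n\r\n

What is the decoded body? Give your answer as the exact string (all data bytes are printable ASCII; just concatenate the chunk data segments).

Chunk 1: stream[0..1]='1' size=0x1=1, data at stream[3..4]='v' -> body[0..1], body so far='v'
Chunk 2: stream[6..7]='1' size=0x1=1, data at stream[9..10]='z' -> body[1..2], body so far='vz'
Chunk 3: stream[12..13]='0' size=0 (terminator). Final body='vz' (2 bytes)

Answer: vz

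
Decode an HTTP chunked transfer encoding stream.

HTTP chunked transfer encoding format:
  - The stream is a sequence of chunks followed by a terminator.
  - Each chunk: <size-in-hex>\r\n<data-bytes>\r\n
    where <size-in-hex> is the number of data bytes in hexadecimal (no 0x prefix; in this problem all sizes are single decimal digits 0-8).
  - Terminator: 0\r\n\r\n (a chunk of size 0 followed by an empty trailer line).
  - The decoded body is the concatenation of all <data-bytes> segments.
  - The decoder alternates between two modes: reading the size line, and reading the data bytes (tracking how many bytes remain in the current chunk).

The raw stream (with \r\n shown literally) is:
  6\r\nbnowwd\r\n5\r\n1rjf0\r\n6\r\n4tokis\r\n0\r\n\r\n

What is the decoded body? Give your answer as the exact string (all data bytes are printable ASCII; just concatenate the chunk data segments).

Chunk 1: stream[0..1]='6' size=0x6=6, data at stream[3..9]='bnowwd' -> body[0..6], body so far='bnowwd'
Chunk 2: stream[11..12]='5' size=0x5=5, data at stream[14..19]='1rjf0' -> body[6..11], body so far='bnowwd1rjf0'
Chunk 3: stream[21..22]='6' size=0x6=6, data at stream[24..30]='4tokis' -> body[11..17], body so far='bnowwd1rjf04tokis'
Chunk 4: stream[32..33]='0' size=0 (terminator). Final body='bnowwd1rjf04tokis' (17 bytes)

Answer: bnowwd1rjf04tokis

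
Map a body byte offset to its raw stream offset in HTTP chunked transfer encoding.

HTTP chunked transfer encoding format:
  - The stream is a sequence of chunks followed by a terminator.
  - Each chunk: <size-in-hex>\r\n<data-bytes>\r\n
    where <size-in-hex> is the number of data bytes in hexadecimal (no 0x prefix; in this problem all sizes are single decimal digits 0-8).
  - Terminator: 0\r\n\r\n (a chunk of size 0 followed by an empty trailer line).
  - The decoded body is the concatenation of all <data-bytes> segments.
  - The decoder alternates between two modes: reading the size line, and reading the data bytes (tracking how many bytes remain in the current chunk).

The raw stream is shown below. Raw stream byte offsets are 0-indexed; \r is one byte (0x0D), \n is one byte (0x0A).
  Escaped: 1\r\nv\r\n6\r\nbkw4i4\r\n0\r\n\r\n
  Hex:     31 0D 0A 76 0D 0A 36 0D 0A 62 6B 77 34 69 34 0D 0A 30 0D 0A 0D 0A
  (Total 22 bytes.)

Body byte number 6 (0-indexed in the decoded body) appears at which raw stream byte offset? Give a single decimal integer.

Chunk 1: stream[0..1]='1' size=0x1=1, data at stream[3..4]='v' -> body[0..1], body so far='v'
Chunk 2: stream[6..7]='6' size=0x6=6, data at stream[9..15]='bkw4i4' -> body[1..7], body so far='vbkw4i4'
Chunk 3: stream[17..18]='0' size=0 (terminator). Final body='vbkw4i4' (7 bytes)
Body byte 6 at stream offset 14

Answer: 14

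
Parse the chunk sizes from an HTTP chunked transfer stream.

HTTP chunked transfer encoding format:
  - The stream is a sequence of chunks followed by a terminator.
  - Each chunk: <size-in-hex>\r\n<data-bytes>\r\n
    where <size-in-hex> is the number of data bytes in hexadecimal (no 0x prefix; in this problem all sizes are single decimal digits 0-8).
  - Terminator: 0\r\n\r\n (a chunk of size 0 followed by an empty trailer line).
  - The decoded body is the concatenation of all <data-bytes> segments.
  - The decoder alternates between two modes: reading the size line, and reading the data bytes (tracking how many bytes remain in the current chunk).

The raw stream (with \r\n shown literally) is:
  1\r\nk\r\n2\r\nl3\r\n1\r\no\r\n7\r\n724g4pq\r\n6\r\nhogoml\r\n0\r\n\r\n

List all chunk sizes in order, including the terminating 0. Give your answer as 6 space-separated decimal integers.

Chunk 1: stream[0..1]='1' size=0x1=1, data at stream[3..4]='k' -> body[0..1], body so far='k'
Chunk 2: stream[6..7]='2' size=0x2=2, data at stream[9..11]='l3' -> body[1..3], body so far='kl3'
Chunk 3: stream[13..14]='1' size=0x1=1, data at stream[16..17]='o' -> body[3..4], body so far='kl3o'
Chunk 4: stream[19..20]='7' size=0x7=7, data at stream[22..29]='724g4pq' -> body[4..11], body so far='kl3o724g4pq'
Chunk 5: stream[31..32]='6' size=0x6=6, data at stream[34..40]='hogoml' -> body[11..17], body so far='kl3o724g4pqhogoml'
Chunk 6: stream[42..43]='0' size=0 (terminator). Final body='kl3o724g4pqhogoml' (17 bytes)

Answer: 1 2 1 7 6 0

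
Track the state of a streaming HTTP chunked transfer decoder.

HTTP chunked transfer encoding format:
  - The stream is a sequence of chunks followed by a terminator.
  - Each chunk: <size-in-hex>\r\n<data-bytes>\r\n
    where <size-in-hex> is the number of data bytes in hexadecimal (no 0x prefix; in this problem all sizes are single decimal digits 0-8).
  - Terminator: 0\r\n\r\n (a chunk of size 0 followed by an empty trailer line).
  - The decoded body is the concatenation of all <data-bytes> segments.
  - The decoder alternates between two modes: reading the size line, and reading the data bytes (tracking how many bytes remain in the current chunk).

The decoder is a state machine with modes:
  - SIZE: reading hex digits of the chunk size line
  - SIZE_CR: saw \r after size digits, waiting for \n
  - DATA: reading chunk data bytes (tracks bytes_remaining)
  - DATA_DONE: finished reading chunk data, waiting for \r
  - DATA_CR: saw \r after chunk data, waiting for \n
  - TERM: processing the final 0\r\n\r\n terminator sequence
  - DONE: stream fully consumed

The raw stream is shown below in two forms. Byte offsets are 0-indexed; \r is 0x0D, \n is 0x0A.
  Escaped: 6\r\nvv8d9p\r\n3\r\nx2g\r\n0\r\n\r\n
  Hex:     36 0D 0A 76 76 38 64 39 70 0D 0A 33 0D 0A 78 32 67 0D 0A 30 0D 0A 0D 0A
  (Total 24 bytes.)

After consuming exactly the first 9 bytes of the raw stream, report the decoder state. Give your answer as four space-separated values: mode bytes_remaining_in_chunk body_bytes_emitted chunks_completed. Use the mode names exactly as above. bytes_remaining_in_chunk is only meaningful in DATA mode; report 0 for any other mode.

Byte 0 = '6': mode=SIZE remaining=0 emitted=0 chunks_done=0
Byte 1 = 0x0D: mode=SIZE_CR remaining=0 emitted=0 chunks_done=0
Byte 2 = 0x0A: mode=DATA remaining=6 emitted=0 chunks_done=0
Byte 3 = 'v': mode=DATA remaining=5 emitted=1 chunks_done=0
Byte 4 = 'v': mode=DATA remaining=4 emitted=2 chunks_done=0
Byte 5 = '8': mode=DATA remaining=3 emitted=3 chunks_done=0
Byte 6 = 'd': mode=DATA remaining=2 emitted=4 chunks_done=0
Byte 7 = '9': mode=DATA remaining=1 emitted=5 chunks_done=0
Byte 8 = 'p': mode=DATA_DONE remaining=0 emitted=6 chunks_done=0

Answer: DATA_DONE 0 6 0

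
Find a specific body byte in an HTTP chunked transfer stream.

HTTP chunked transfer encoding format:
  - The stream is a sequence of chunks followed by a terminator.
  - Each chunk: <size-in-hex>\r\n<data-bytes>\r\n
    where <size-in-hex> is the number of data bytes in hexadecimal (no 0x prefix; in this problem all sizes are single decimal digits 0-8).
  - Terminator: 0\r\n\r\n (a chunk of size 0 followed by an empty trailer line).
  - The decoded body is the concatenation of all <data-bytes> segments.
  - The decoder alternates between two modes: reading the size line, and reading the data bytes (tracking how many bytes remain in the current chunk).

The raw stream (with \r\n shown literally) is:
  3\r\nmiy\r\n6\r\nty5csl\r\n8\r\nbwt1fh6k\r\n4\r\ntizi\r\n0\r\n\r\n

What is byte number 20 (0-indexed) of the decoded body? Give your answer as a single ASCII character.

Chunk 1: stream[0..1]='3' size=0x3=3, data at stream[3..6]='miy' -> body[0..3], body so far='miy'
Chunk 2: stream[8..9]='6' size=0x6=6, data at stream[11..17]='ty5csl' -> body[3..9], body so far='miyty5csl'
Chunk 3: stream[19..20]='8' size=0x8=8, data at stream[22..30]='bwt1fh6k' -> body[9..17], body so far='miyty5cslbwt1fh6k'
Chunk 4: stream[32..33]='4' size=0x4=4, data at stream[35..39]='tizi' -> body[17..21], body so far='miyty5cslbwt1fh6ktizi'
Chunk 5: stream[41..42]='0' size=0 (terminator). Final body='miyty5cslbwt1fh6ktizi' (21 bytes)
Body byte 20 = 'i'

Answer: i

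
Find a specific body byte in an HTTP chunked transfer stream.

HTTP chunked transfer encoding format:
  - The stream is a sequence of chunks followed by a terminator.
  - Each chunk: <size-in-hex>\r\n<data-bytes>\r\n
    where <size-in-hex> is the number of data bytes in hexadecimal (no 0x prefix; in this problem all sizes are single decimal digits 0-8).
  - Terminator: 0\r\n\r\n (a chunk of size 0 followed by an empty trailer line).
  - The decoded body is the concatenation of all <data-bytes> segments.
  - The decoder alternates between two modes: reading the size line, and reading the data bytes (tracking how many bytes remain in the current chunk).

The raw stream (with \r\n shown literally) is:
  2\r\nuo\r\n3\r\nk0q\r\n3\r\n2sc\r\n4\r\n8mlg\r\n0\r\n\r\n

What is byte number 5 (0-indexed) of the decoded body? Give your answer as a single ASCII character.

Answer: 2

Derivation:
Chunk 1: stream[0..1]='2' size=0x2=2, data at stream[3..5]='uo' -> body[0..2], body so far='uo'
Chunk 2: stream[7..8]='3' size=0x3=3, data at stream[10..13]='k0q' -> body[2..5], body so far='uok0q'
Chunk 3: stream[15..16]='3' size=0x3=3, data at stream[18..21]='2sc' -> body[5..8], body so far='uok0q2sc'
Chunk 4: stream[23..24]='4' size=0x4=4, data at stream[26..30]='8mlg' -> body[8..12], body so far='uok0q2sc8mlg'
Chunk 5: stream[32..33]='0' size=0 (terminator). Final body='uok0q2sc8mlg' (12 bytes)
Body byte 5 = '2'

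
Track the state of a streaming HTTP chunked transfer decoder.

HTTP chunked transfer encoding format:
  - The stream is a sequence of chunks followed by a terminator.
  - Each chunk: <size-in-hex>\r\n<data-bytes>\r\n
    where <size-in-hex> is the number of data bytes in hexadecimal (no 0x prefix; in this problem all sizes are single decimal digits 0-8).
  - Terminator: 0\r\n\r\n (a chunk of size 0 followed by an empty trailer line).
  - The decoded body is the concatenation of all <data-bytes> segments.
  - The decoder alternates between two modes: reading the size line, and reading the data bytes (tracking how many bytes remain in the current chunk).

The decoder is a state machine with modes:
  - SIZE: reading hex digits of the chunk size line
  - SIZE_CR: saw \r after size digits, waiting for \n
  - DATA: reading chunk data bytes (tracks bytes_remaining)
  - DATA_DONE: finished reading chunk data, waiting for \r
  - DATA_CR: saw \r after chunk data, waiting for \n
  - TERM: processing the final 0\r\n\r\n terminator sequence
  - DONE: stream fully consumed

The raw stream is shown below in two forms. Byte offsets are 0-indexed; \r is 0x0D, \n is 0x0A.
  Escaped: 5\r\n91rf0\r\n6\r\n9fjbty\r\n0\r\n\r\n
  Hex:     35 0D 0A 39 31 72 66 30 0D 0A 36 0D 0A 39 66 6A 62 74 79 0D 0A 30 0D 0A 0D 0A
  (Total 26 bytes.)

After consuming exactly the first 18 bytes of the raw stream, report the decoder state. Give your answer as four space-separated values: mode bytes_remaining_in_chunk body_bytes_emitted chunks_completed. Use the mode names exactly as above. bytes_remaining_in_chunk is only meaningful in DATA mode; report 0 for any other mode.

Answer: DATA 1 10 1

Derivation:
Byte 0 = '5': mode=SIZE remaining=0 emitted=0 chunks_done=0
Byte 1 = 0x0D: mode=SIZE_CR remaining=0 emitted=0 chunks_done=0
Byte 2 = 0x0A: mode=DATA remaining=5 emitted=0 chunks_done=0
Byte 3 = '9': mode=DATA remaining=4 emitted=1 chunks_done=0
Byte 4 = '1': mode=DATA remaining=3 emitted=2 chunks_done=0
Byte 5 = 'r': mode=DATA remaining=2 emitted=3 chunks_done=0
Byte 6 = 'f': mode=DATA remaining=1 emitted=4 chunks_done=0
Byte 7 = '0': mode=DATA_DONE remaining=0 emitted=5 chunks_done=0
Byte 8 = 0x0D: mode=DATA_CR remaining=0 emitted=5 chunks_done=0
Byte 9 = 0x0A: mode=SIZE remaining=0 emitted=5 chunks_done=1
Byte 10 = '6': mode=SIZE remaining=0 emitted=5 chunks_done=1
Byte 11 = 0x0D: mode=SIZE_CR remaining=0 emitted=5 chunks_done=1
Byte 12 = 0x0A: mode=DATA remaining=6 emitted=5 chunks_done=1
Byte 13 = '9': mode=DATA remaining=5 emitted=6 chunks_done=1
Byte 14 = 'f': mode=DATA remaining=4 emitted=7 chunks_done=1
Byte 15 = 'j': mode=DATA remaining=3 emitted=8 chunks_done=1
Byte 16 = 'b': mode=DATA remaining=2 emitted=9 chunks_done=1
Byte 17 = 't': mode=DATA remaining=1 emitted=10 chunks_done=1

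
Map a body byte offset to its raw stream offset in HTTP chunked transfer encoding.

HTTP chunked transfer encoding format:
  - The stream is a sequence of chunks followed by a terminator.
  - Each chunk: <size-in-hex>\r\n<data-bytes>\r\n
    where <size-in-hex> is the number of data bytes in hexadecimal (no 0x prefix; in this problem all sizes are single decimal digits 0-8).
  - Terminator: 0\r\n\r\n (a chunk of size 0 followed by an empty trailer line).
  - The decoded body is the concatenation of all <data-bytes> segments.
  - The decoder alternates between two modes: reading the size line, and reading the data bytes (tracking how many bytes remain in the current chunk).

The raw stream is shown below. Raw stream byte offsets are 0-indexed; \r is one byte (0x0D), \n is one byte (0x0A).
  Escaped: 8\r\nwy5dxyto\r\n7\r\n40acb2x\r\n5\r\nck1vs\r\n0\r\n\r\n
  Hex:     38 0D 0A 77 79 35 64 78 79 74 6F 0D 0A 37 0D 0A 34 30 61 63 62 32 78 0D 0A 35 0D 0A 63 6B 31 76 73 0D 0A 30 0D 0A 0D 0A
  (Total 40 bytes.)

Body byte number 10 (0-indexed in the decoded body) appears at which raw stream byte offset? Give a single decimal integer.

Chunk 1: stream[0..1]='8' size=0x8=8, data at stream[3..11]='wy5dxyto' -> body[0..8], body so far='wy5dxyto'
Chunk 2: stream[13..14]='7' size=0x7=7, data at stream[16..23]='40acb2x' -> body[8..15], body so far='wy5dxyto40acb2x'
Chunk 3: stream[25..26]='5' size=0x5=5, data at stream[28..33]='ck1vs' -> body[15..20], body so far='wy5dxyto40acb2xck1vs'
Chunk 4: stream[35..36]='0' size=0 (terminator). Final body='wy5dxyto40acb2xck1vs' (20 bytes)
Body byte 10 at stream offset 18

Answer: 18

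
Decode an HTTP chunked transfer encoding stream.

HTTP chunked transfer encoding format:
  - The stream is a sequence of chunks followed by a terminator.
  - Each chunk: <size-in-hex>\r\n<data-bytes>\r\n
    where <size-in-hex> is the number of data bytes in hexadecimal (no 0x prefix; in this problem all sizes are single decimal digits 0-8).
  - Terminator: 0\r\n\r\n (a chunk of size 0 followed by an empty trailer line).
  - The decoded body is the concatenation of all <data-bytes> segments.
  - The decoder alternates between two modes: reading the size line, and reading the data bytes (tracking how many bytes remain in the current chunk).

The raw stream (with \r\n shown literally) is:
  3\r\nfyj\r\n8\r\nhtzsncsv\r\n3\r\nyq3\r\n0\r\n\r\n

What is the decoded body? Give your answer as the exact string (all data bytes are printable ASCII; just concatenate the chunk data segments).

Answer: fyjhtzsncsvyq3

Derivation:
Chunk 1: stream[0..1]='3' size=0x3=3, data at stream[3..6]='fyj' -> body[0..3], body so far='fyj'
Chunk 2: stream[8..9]='8' size=0x8=8, data at stream[11..19]='htzsncsv' -> body[3..11], body so far='fyjhtzsncsv'
Chunk 3: stream[21..22]='3' size=0x3=3, data at stream[24..27]='yq3' -> body[11..14], body so far='fyjhtzsncsvyq3'
Chunk 4: stream[29..30]='0' size=0 (terminator). Final body='fyjhtzsncsvyq3' (14 bytes)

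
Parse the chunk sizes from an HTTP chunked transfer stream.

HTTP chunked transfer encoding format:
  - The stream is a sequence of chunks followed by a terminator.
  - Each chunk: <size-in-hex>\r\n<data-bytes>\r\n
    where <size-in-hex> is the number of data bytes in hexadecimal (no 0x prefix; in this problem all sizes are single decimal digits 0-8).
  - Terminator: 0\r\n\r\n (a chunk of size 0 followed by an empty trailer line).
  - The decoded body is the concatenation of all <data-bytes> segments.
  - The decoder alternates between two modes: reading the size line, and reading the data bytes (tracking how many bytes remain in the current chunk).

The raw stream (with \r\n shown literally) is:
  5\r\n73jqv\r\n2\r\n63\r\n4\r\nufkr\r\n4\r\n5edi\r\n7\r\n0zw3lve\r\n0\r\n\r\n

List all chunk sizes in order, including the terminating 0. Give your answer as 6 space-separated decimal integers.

Chunk 1: stream[0..1]='5' size=0x5=5, data at stream[3..8]='73jqv' -> body[0..5], body so far='73jqv'
Chunk 2: stream[10..11]='2' size=0x2=2, data at stream[13..15]='63' -> body[5..7], body so far='73jqv63'
Chunk 3: stream[17..18]='4' size=0x4=4, data at stream[20..24]='ufkr' -> body[7..11], body so far='73jqv63ufkr'
Chunk 4: stream[26..27]='4' size=0x4=4, data at stream[29..33]='5edi' -> body[11..15], body so far='73jqv63ufkr5edi'
Chunk 5: stream[35..36]='7' size=0x7=7, data at stream[38..45]='0zw3lve' -> body[15..22], body so far='73jqv63ufkr5edi0zw3lve'
Chunk 6: stream[47..48]='0' size=0 (terminator). Final body='73jqv63ufkr5edi0zw3lve' (22 bytes)

Answer: 5 2 4 4 7 0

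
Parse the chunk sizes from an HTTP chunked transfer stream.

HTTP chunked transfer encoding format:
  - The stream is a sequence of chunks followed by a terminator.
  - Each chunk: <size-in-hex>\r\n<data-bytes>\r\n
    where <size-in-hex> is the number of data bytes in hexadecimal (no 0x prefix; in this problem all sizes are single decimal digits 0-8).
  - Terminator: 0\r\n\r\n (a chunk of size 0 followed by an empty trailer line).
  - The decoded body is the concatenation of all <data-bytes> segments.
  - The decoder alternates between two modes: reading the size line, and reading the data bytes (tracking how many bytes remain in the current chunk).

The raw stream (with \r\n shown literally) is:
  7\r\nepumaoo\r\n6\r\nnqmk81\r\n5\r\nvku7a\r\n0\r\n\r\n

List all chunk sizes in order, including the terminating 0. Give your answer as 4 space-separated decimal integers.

Chunk 1: stream[0..1]='7' size=0x7=7, data at stream[3..10]='epumaoo' -> body[0..7], body so far='epumaoo'
Chunk 2: stream[12..13]='6' size=0x6=6, data at stream[15..21]='nqmk81' -> body[7..13], body so far='epumaoonqmk81'
Chunk 3: stream[23..24]='5' size=0x5=5, data at stream[26..31]='vku7a' -> body[13..18], body so far='epumaoonqmk81vku7a'
Chunk 4: stream[33..34]='0' size=0 (terminator). Final body='epumaoonqmk81vku7a' (18 bytes)

Answer: 7 6 5 0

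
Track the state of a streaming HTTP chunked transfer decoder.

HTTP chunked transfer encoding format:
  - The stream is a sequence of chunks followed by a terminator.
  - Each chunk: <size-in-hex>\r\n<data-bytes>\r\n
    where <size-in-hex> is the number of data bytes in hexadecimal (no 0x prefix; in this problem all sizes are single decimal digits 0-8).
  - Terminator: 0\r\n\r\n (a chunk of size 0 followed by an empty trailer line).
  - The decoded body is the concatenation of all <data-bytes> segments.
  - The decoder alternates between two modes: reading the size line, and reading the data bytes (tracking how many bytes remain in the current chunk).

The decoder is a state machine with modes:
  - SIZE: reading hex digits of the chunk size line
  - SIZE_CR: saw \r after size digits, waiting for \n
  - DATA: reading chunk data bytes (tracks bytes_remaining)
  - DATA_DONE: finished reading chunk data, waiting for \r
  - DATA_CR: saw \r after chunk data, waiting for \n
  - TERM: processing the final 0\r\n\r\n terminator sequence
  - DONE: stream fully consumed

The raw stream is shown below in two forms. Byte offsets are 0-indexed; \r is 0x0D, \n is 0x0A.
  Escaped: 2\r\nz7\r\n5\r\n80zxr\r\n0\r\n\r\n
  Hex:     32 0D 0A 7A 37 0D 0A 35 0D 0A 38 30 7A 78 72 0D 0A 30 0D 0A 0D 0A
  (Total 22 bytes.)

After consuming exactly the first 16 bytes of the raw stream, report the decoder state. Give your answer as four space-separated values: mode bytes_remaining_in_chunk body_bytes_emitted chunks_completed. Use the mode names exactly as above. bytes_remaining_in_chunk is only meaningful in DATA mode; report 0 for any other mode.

Answer: DATA_CR 0 7 1

Derivation:
Byte 0 = '2': mode=SIZE remaining=0 emitted=0 chunks_done=0
Byte 1 = 0x0D: mode=SIZE_CR remaining=0 emitted=0 chunks_done=0
Byte 2 = 0x0A: mode=DATA remaining=2 emitted=0 chunks_done=0
Byte 3 = 'z': mode=DATA remaining=1 emitted=1 chunks_done=0
Byte 4 = '7': mode=DATA_DONE remaining=0 emitted=2 chunks_done=0
Byte 5 = 0x0D: mode=DATA_CR remaining=0 emitted=2 chunks_done=0
Byte 6 = 0x0A: mode=SIZE remaining=0 emitted=2 chunks_done=1
Byte 7 = '5': mode=SIZE remaining=0 emitted=2 chunks_done=1
Byte 8 = 0x0D: mode=SIZE_CR remaining=0 emitted=2 chunks_done=1
Byte 9 = 0x0A: mode=DATA remaining=5 emitted=2 chunks_done=1
Byte 10 = '8': mode=DATA remaining=4 emitted=3 chunks_done=1
Byte 11 = '0': mode=DATA remaining=3 emitted=4 chunks_done=1
Byte 12 = 'z': mode=DATA remaining=2 emitted=5 chunks_done=1
Byte 13 = 'x': mode=DATA remaining=1 emitted=6 chunks_done=1
Byte 14 = 'r': mode=DATA_DONE remaining=0 emitted=7 chunks_done=1
Byte 15 = 0x0D: mode=DATA_CR remaining=0 emitted=7 chunks_done=1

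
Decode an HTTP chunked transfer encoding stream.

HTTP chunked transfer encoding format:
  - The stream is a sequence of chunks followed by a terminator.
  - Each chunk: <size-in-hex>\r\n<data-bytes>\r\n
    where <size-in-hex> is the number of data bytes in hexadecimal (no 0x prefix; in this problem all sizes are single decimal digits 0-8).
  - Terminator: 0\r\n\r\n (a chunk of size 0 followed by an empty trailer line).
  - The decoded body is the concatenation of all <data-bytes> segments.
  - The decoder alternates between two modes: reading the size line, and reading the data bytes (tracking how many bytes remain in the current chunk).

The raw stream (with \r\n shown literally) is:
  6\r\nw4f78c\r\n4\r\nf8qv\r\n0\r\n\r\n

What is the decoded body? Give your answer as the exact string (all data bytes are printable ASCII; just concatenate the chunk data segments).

Answer: w4f78cf8qv

Derivation:
Chunk 1: stream[0..1]='6' size=0x6=6, data at stream[3..9]='w4f78c' -> body[0..6], body so far='w4f78c'
Chunk 2: stream[11..12]='4' size=0x4=4, data at stream[14..18]='f8qv' -> body[6..10], body so far='w4f78cf8qv'
Chunk 3: stream[20..21]='0' size=0 (terminator). Final body='w4f78cf8qv' (10 bytes)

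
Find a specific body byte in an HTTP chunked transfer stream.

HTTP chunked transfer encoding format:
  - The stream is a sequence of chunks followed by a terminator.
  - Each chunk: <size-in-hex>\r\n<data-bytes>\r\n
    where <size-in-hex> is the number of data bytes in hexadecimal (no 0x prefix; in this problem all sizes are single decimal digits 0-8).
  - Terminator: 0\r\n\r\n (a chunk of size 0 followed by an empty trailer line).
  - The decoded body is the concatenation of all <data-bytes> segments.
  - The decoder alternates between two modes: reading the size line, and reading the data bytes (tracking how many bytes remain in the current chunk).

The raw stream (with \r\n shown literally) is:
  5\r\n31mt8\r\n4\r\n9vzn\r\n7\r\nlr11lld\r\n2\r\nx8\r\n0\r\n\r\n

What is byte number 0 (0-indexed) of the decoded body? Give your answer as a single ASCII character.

Chunk 1: stream[0..1]='5' size=0x5=5, data at stream[3..8]='31mt8' -> body[0..5], body so far='31mt8'
Chunk 2: stream[10..11]='4' size=0x4=4, data at stream[13..17]='9vzn' -> body[5..9], body so far='31mt89vzn'
Chunk 3: stream[19..20]='7' size=0x7=7, data at stream[22..29]='lr11lld' -> body[9..16], body so far='31mt89vznlr11lld'
Chunk 4: stream[31..32]='2' size=0x2=2, data at stream[34..36]='x8' -> body[16..18], body so far='31mt89vznlr11lldx8'
Chunk 5: stream[38..39]='0' size=0 (terminator). Final body='31mt89vznlr11lldx8' (18 bytes)
Body byte 0 = '3'

Answer: 3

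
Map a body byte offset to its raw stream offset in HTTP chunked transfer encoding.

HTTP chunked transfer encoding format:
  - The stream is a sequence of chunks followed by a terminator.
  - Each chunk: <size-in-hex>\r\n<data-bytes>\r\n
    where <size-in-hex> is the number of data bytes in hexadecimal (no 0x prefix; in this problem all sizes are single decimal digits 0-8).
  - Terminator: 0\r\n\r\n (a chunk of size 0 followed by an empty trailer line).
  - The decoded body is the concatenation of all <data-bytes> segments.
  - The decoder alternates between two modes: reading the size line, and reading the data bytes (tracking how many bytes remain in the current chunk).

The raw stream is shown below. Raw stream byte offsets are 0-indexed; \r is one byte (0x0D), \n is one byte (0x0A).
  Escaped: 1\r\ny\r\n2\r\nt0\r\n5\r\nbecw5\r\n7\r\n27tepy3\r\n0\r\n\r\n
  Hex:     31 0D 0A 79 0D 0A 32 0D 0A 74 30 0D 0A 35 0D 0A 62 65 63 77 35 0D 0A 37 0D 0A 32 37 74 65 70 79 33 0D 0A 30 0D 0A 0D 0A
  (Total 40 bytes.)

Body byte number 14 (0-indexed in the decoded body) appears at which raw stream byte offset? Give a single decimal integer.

Chunk 1: stream[0..1]='1' size=0x1=1, data at stream[3..4]='y' -> body[0..1], body so far='y'
Chunk 2: stream[6..7]='2' size=0x2=2, data at stream[9..11]='t0' -> body[1..3], body so far='yt0'
Chunk 3: stream[13..14]='5' size=0x5=5, data at stream[16..21]='becw5' -> body[3..8], body so far='yt0becw5'
Chunk 4: stream[23..24]='7' size=0x7=7, data at stream[26..33]='27tepy3' -> body[8..15], body so far='yt0becw527tepy3'
Chunk 5: stream[35..36]='0' size=0 (terminator). Final body='yt0becw527tepy3' (15 bytes)
Body byte 14 at stream offset 32

Answer: 32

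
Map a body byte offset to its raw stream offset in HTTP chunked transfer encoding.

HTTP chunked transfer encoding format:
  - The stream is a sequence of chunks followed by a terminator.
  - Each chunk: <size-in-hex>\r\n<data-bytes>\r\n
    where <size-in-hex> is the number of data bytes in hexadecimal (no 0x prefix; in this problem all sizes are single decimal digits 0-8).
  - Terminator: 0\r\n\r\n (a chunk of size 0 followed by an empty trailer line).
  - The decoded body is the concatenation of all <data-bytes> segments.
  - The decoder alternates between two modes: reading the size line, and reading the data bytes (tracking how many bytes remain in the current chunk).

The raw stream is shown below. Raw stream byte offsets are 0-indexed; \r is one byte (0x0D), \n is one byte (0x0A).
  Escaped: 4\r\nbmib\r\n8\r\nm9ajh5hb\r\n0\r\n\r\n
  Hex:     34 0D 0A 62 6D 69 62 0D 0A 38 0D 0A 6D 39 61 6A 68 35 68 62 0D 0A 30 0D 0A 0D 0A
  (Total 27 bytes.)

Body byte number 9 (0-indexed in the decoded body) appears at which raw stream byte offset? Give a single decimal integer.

Answer: 17

Derivation:
Chunk 1: stream[0..1]='4' size=0x4=4, data at stream[3..7]='bmib' -> body[0..4], body so far='bmib'
Chunk 2: stream[9..10]='8' size=0x8=8, data at stream[12..20]='m9ajh5hb' -> body[4..12], body so far='bmibm9ajh5hb'
Chunk 3: stream[22..23]='0' size=0 (terminator). Final body='bmibm9ajh5hb' (12 bytes)
Body byte 9 at stream offset 17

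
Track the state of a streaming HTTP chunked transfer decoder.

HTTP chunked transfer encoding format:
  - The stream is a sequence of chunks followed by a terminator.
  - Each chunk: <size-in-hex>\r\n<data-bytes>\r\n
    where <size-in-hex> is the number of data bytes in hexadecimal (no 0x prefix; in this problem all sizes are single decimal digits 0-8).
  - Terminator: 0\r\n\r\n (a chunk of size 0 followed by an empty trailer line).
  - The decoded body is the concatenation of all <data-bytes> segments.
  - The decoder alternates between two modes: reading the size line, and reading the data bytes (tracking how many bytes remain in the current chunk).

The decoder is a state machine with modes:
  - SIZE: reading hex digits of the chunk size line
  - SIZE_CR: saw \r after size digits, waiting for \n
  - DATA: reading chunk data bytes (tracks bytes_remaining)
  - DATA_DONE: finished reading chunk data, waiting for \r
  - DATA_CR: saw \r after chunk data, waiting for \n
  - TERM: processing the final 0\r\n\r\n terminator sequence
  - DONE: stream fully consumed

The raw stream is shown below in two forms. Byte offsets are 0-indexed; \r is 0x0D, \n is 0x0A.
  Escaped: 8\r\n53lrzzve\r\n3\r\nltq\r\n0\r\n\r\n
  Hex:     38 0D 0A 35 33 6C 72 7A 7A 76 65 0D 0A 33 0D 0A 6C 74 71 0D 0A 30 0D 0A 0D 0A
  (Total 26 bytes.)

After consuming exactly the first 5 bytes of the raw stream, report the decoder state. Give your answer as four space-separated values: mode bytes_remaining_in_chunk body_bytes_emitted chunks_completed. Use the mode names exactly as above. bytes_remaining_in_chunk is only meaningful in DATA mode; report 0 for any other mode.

Byte 0 = '8': mode=SIZE remaining=0 emitted=0 chunks_done=0
Byte 1 = 0x0D: mode=SIZE_CR remaining=0 emitted=0 chunks_done=0
Byte 2 = 0x0A: mode=DATA remaining=8 emitted=0 chunks_done=0
Byte 3 = '5': mode=DATA remaining=7 emitted=1 chunks_done=0
Byte 4 = '3': mode=DATA remaining=6 emitted=2 chunks_done=0

Answer: DATA 6 2 0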